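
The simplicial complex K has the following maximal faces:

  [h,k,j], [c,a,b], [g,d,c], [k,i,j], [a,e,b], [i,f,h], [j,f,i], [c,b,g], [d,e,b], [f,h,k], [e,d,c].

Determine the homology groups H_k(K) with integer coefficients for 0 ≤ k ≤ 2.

We work with the vertex ordering a < b < c < d < e < f < g < h < i < j < k. The simplices of K, each written with vertices in increasing order, are:

  0-simplices (11): a, b, c, d, e, f, g, h, i, j, k
  1-simplices (22): ab, ac, ae, bc, bd, be, bg, cd, ce, cg, de, dg, fh, fi, fj, fk, hi, hj, hk, ij, ik, jk
  2-simplices (11): abc, abe, bcg, bde, cde, cdg, fhi, fhk, fij, hjk, ijk

giving chain groups C_0 ≅ Z^11, C_1 ≅ Z^22, C_2 ≅ Z^11.

The boundary map ∂_1: C_1 → C_0 sends each edge [p,q] (with p < q) to q − p. For instance
  ∂ae = e − a.
This gives a 11×22 integer matrix of rank 9; reducing to Smith normal form yields diagonal entries (1,1,1,1,1,1,1,1,1).

The boundary map ∂_2: C_2 → C_1 sends each 2-simplex [p,q,r] to [q,r] − [p,r] + [p,q]. For instance
  ∂fhi = hi − fi + fh,
  ∂bde = de − be + bd.
The resulting 22×11 matrix has rank 11, and its Smith normal form has invariant factors (1,1,1,1,1,1,1,1,1,1,1).

Computing H_k = (kernel of ∂_k) / (image of ∂_{k+1}):

  H_0: rank C_0 − rank ∂_1 = 11 − 9 = 2, and the invariant factors of ∂_1 are all 1, so H_0 ≅ Z^2.
  H_1: rank ker ∂_1 − rank ∂_2 = (22 − 9) − 11 = 2, and the invariant factors of ∂_2 are all 1, so H_1 ≅ Z^2.
  H_2: rank ker ∂_2 − rank ∂_3 = (11 − 11) − 0 = 0, and there is no ∂_3, so H_2 ≅ 0.

H_0 ≅ Z^2,  H_1 ≅ Z^2,  H_2 = 0.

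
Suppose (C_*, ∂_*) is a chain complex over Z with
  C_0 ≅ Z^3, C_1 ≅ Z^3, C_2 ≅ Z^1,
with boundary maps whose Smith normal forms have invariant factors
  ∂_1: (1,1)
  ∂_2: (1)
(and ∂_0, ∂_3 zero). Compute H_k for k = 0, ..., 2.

H_0: b_0 = 3 − 0 − 2 = 1; torsion from ∂_1 factors > 1: none. So H_0 ≅ Z.
H_1: b_1 = 3 − 2 − 1 = 0; torsion from ∂_2 factors > 1: none. So H_1 ≅ 0.
H_2: b_2 = 1 − 1 − 0 = 0; torsion from ∂_3 factors > 1: none. So H_2 ≅ 0.

H_0 ≅ Z,  H_1 = 0,  H_2 = 0.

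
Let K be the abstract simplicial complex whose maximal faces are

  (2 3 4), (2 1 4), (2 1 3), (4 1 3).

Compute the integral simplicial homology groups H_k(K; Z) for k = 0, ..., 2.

Fix the vertex order 1 < 2 < 3 < 4 and write every simplex with vertices in increasing order. Then dim K = 2 and the simplices of K are:

  0-simplices (4): [1], [2], [3], [4]
  1-simplices (6): [1,2], [1,3], [1,4], [2,3], [2,4], [3,4]
  2-simplices (4): [1,2,3], [1,2,4], [1,3,4], [2,3,4]

giving chain groups C_0 ≅ Z^4, C_1 ≅ Z^6, C_2 ≅ Z^4.

Boundary ∂_1: C_1 → C_0 sends each edge [p,q] (with p < q) to q − p. For instance
  ∂[1,2] = [2] − [1].
This gives a 4×6 integer matrix of rank 3; reducing to Smith normal form yields diagonal entries (1,1,1).

Boundary ∂_2: C_2 → C_1 maps a triangle to the signed sum of its edges. For instance
  ∂[2,3,4] = [3,4] − [2,4] + [2,3],
  ∂[1,3,4] = [3,4] − [1,4] + [1,3].
The resulting 6×4 matrix has rank 3, and its Smith normal form has invariant factors (1,1,1).

From H_k ≅ ker(∂_k) / im(∂_{k+1}) we obtain:

  H_0: rank C_0 − rank ∂_1 = 4 − 3 = 1, and the invariant factors of ∂_1 are all 1, so H_0 = Z.
  H_1: rank ker ∂_1 − rank ∂_2 = (6 − 3) − 3 = 0, and the invariant factors of ∂_2 are all 1, so H_1 = 0.
  H_2: rank ker ∂_2 − rank ∂_3 = (4 − 3) − 0 = 1, and there is no ∂_3, so H_2 = Z.

H_0 = Z,  H_1 = 0,  H_2 = Z.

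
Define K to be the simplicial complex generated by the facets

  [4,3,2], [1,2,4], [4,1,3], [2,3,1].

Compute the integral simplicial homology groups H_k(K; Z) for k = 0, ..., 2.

H_0 = Z,  H_1 = 0,  H_2 = Z.

We work with the vertex ordering 1 < 2 < 3 < 4. The simplices of K, each written with vertices in increasing order, are:

  0-simplices (4): [1], [2], [3], [4]
  1-simplices (6): [1,2], [1,3], [1,4], [2,3], [2,4], [3,4]
  2-simplices (4): [1,2,3], [1,2,4], [1,3,4], [2,3,4]

so the chain groups are C_0 ≅ Z^4, C_1 ≅ Z^6, C_2 ≅ Z^4.

The boundary map ∂_1: C_1 → C_0 maps an edge to its endpoints' difference, ∂[p,q] = q − p. For instance
  ∂[1,3] = [3] − [1].
The resulting 4×6 matrix has rank 3, and its Smith normal form has invariant factors (1,1,1).

The boundary map ∂_2: C_2 → C_1 sends each 2-simplex [p,q,r] to [q,r] − [p,r] + [p,q]. For instance
  ∂[1,2,3] = [2,3] − [1,3] + [1,2],
  ∂[2,3,4] = [3,4] − [2,4] + [2,3].
This gives a 6×4 integer matrix of rank 3; reducing to Smith normal form yields diagonal entries (1,1,1).

Reading off H_k = ker ∂_k / im ∂_{k+1}:

  H_0: rank C_0 − rank ∂_1 = 4 − 3 = 1, and the invariant factors of ∂_1 are all 1, so H_0 = Z.
  H_1: rank ker ∂_1 − rank ∂_2 = (6 − 3) − 3 = 0, and the invariant factors of ∂_2 are all 1, so H_1 = 0.
  H_2: rank ker ∂_2 − rank ∂_3 = (4 − 3) − 0 = 1, and there is no ∂_3, so H_2 = Z.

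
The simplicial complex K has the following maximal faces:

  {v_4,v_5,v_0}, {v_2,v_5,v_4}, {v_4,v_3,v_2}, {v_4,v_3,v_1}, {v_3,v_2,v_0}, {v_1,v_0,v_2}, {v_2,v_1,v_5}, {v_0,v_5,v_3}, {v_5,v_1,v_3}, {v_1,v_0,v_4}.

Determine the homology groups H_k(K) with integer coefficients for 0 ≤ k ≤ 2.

H_0 ≅ Z,  H_1 ≅ Z/2Z,  H_2 = 0.

Order the vertices as v_0 < v_1 < v_2 < v_3 < v_4 < v_5. Listing each simplex with vertices in this order, K has dimension 2 with simplices:

  0-simplices (6): [v_0], [v_1], [v_2], [v_3], [v_4], [v_5]
  1-simplices (15): (15 of them)
  2-simplices (10): [v_0,v_1,v_2], [v_0,v_1,v_4], [v_0,v_2,v_3], [v_0,v_3,v_5], [v_0,v_4,v_5], [v_1,v_2,v_5], [v_1,v_3,v_4], [v_1,v_3,v_5], [v_2,v_3,v_4], [v_2,v_4,v_5]

Hence C_0 ≅ Z^6, C_1 ≅ Z^15, C_2 ≅ Z^10.

Boundary ∂_1: C_1 → C_0 maps an edge to its endpoints' difference, ∂[p,q] = q − p. For instance
  ∂[v_0,v_2] = [v_2] − [v_0].
The 6×15 boundary matrix has rank 5 and Smith normal form diag(1,1,1,1,1).

The boundary map ∂_2: C_2 → C_1 sends each 2-simplex [p,q,r] to [q,r] − [p,r] + [p,q]. For instance
  ∂[v_0,v_1,v_2] = [v_1,v_2] − [v_0,v_2] + [v_0,v_1],
  ∂[v_0,v_4,v_5] = [v_4,v_5] − [v_0,v_5] + [v_0,v_4].
This gives a 15×10 integer matrix of rank 10; reducing to Smith normal form yields diagonal entries (1,1,1,1,1,1,1,1,1,2).

Now H_k = ker ∂_k / im ∂_{k+1}, so:

  H_0: rank C_0 − rank ∂_1 = 6 − 5 = 1, and the invariant factors of ∂_1 are all 1, so H_0 = Z.
  H_1: rank ker ∂_1 − rank ∂_2 = (15 − 5) − 10 = 0, and ∂_2 has invariant factor 2 > 1, so H_1 = Z/2Z.
  H_2: rank ker ∂_2 − rank ∂_3 = (10 − 10) − 0 = 0, and there is no ∂_3, so H_2 = 0.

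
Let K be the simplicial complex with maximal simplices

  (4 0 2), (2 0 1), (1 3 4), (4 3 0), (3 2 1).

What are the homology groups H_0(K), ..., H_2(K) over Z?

Fix the vertex order 0 < 1 < 2 < 3 < 4 and write every simplex with vertices in increasing order. Then dim K = 2 and the simplices of K are:

  0-simplices (5): [0], [1], [2], [3], [4]
  1-simplices (10): [0,1], [0,2], [0,3], [0,4], [1,2], [1,3], [1,4], [2,3], [2,4], [3,4]
  2-simplices (5): [0,1,2], [0,2,4], [0,3,4], [1,2,3], [1,3,4]

giving chain groups C_0 ≅ Z^5, C_1 ≅ Z^10, C_2 ≅ Z^5.

∂_1: C_1 → C_0 maps an edge to its endpoints' difference, ∂[p,q] = q − p. For instance
  ∂[0,2] = [2] − [0].
As a 5×10 matrix over Z this has rank 4, with invariant factors (1,1,1,1).

Boundary ∂_2: C_2 → C_1 sends each 2-simplex [p,q,r] to [q,r] − [p,r] + [p,q]. For instance
  ∂[0,2,4] = [2,4] − [0,4] + [0,2],
  ∂[0,3,4] = [3,4] − [0,4] + [0,3].
This gives a 10×5 integer matrix of rank 5; reducing to Smith normal form yields diagonal entries (1,1,1,1,1).

Computing H_k = (kernel of ∂_k) / (image of ∂_{k+1}):

  H_0: rank C_0 − rank ∂_1 = 5 − 4 = 1, and the invariant factors of ∂_1 are all 1, so H_0 ≅ Z.
  H_1: rank ker ∂_1 − rank ∂_2 = (10 − 4) − 5 = 1, and the invariant factors of ∂_2 are all 1, so H_1 ≅ Z.
  H_2: rank ker ∂_2 − rank ∂_3 = (5 − 5) − 0 = 0, and there is no ∂_3, so H_2 ≅ 0.

As a check, the Euler characteristic is 5 − 10 + 5 = 0, which agrees with 1 − 1 + 0 = 0.

H_0 ≅ Z,  H_1 ≅ Z,  H_2 = 0.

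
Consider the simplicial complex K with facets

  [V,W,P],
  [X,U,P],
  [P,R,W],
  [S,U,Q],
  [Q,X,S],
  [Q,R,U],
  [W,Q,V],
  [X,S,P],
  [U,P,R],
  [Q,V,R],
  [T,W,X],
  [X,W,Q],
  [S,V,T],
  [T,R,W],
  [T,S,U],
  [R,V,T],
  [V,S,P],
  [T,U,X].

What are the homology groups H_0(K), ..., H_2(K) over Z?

H_0 = Z,  H_1 = Z ⊕ Z_2,  H_2 = 0.

K has 9 vertices, 27 edges, 18 triangles.
rank ∂_0 = 0, rank ∂_1 = 8 ⇒ b_0 = 9 − 0 − 8 = 1; all invariant factors of ∂_1 are 1 so no torsion. So H_0 ≅ Z.
rank ∂_1 = 8, rank ∂_2 = 18 ⇒ b_1 = 27 − 8 − 18 = 1; ∂_2 has invariant factor(s) [2] giving torsion. So H_1 ≅ Z ⊕ Z_2.
rank ∂_2 = 18, rank ∂_3 = 0 ⇒ b_2 = 18 − 18 − 0 = 0. So H_2 ≅ 0.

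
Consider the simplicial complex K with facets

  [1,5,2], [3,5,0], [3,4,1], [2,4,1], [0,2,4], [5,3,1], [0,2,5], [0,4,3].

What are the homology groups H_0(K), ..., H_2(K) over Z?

Order the vertices as 0 < 1 < 2 < 3 < 4 < 5. Listing each simplex with vertices in this order, K has dimension 2 with simplices:

  0-simplices (6): [0], [1], [2], [3], [4], [5]
  1-simplices (12): [0,2], [0,3], [0,4], [0,5], [1,2], [1,3], [1,4], [1,5], [2,4], [2,5], [3,4], [3,5]
  2-simplices (8): [0,2,4], [0,2,5], [0,3,4], [0,3,5], [1,2,4], [1,2,5], [1,3,4], [1,3,5]

giving chain groups C_0 ≅ Z^6, C_1 ≅ Z^12, C_2 ≅ Z^8.

Boundary ∂_1: C_1 → C_0 is given by ∂[p,q] = [q] − [p]. For instance
  ∂[0,2] = [2] − [0].
This gives a 6×12 integer matrix of rank 5; reducing to Smith normal form yields diagonal entries (1,1,1,1,1).

∂_2: C_2 → C_1 sends each 2-simplex [p,q,r] to [q,r] − [p,r] + [p,q]. For instance
  ∂[0,3,5] = [3,5] − [0,5] + [0,3],
  ∂[1,2,4] = [2,4] − [1,4] + [1,2].
The 12×8 boundary matrix has rank 7 and Smith normal form diag(1,1,1,1,1,1,1).

Now H_k = ker ∂_k / im ∂_{k+1}, so:

  H_0: rank C_0 − rank ∂_1 = 6 − 5 = 1, and the invariant factors of ∂_1 are all 1, so H_0 = Z.
  H_1: rank ker ∂_1 − rank ∂_2 = (12 − 5) − 7 = 0, and the invariant factors of ∂_2 are all 1, so H_1 = 0.
  H_2: rank ker ∂_2 − rank ∂_3 = (8 − 7) − 0 = 1, and there is no ∂_3, so H_2 = Z.

As a check, the Euler characteristic is 6 − 12 + 8 = 2, which agrees with 1 − 0 + 1 = 2.
(K is a triangulation of the 2-sphere S^2.)

H_0 = Z,  H_1 = 0,  H_2 = Z.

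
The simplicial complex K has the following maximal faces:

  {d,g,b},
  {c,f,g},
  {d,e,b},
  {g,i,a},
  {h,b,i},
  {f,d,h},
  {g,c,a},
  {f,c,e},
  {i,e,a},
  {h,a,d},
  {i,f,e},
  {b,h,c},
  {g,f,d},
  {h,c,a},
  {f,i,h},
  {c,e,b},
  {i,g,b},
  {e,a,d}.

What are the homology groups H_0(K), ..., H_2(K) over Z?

H_0 ≅ Z,  H_1 ≅ Z^2,  H_2 ≅ Z.

We work with the vertex ordering a < b < c < d < e < f < g < h < i. The simplices of K, each written with vertices in increasing order, are:

  0-simplices (9): a, b, c, d, e, f, g, h, i
  1-simplices (27): ac, ad, ae, ag, ah, ai, bc, bd, be, bg, bh, bi, ce, cf, cg, ch, de, df, dg, dh, ef, ei, fg, fh, fi, gi, hi
  2-simplices (18): acg, ach, ade, adh, aei, agi, bce, bch, bde, bdg, bgi, bhi, cef, cfg, dfg, dfh, efi, fhi

so the chain groups are C_0 ≅ Z^9, C_1 ≅ Z^27, C_2 ≅ Z^18.

Boundary ∂_1: C_1 → C_0 is given by ∂[p,q] = [q] − [p]. For instance
  ∂ei = i − e.
This gives a 9×27 integer matrix of rank 8; reducing to Smith normal form yields diagonal entries (1,1,1,1,1,1,1,1).

∂_2: C_2 → C_1 acts by ∂[p,q,r] = [q,r] − [p,r] + [p,q]. For instance
  ∂dfh = fh − dh + df,
  ∂cfg = fg − cg + cf.
The resulting 27×18 matrix has rank 17, and its Smith normal form has invariant factors (1,1,1,1,1,1,1,1,1,1,1,1,1,1,1,1,1).

Reading off H_k = ker ∂_k / im ∂_{k+1}:

  H_0: rank C_0 − rank ∂_1 = 9 − 8 = 1, and the invariant factors of ∂_1 are all 1, so H_0 ≅ Z.
  H_1: rank ker ∂_1 − rank ∂_2 = (27 − 8) − 17 = 2, and the invariant factors of ∂_2 are all 1, so H_1 ≅ Z^2.
  H_2: rank ker ∂_2 − rank ∂_3 = (18 − 17) − 0 = 1, and there is no ∂_3, so H_2 ≅ Z.

As a check, the Euler characteristic is 9 − 27 + 18 = 0, which agrees with 1 − 2 + 1 = 0.
(K is a triangulation of the torus T^2.)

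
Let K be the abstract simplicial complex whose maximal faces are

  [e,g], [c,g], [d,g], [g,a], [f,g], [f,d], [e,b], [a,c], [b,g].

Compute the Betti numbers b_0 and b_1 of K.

b_0 = 1, b_1 = 3.

Fix the vertex order a < b < c < d < e < f < g and write every simplex with vertices in increasing order. Then dim K = 1 and the simplices of K are:

  0-simplices (7): a, b, c, d, e, f, g
  1-simplices (9): ac, ag, be, bg, cg, df, dg, eg, fg

Hence C_0 ≅ Z^7, C_1 ≅ Z^9.

The boundary map ∂_1: C_1 → C_0 sends each edge [p,q] (with p < q) to q − p.
The 7×9 boundary matrix has rank 6 and Smith normal form diag(1,1,1,1,1,1).

From H_k ≅ ker(∂_k) / im(∂_{k+1}) we obtain:

  H_0: rank C_0 − rank ∂_1 = 7 − 6 = 1, and the invariant factors of ∂_1 are all 1, so H_0 ≅ Z.
  H_1: rank ker ∂_1 − rank ∂_2 = (9 − 6) − 0 = 3, and there is no ∂_2, so H_1 ≅ Z^3.

(K is a triangulation of a wedge of 3 circles.)

Hence the Betti numbers are b_0 = 1, b_1 = 3.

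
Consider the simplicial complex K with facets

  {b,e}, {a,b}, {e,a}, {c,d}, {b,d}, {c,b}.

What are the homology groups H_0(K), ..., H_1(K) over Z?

Order the vertices as a < b < c < d < e. Listing each simplex with vertices in this order, K has dimension 1 with simplices:

  0-simplices (5): a, b, c, d, e
  1-simplices (6): ab, ae, bc, bd, be, cd

so the chain groups are C_0 ≅ Z^5, C_1 ≅ Z^6.

The boundary map ∂_1: C_1 → C_0 is given by ∂[p,q] = [q] − [p]. For instance
  ∂be = e − b.
This gives a 5×6 integer matrix of rank 4; reducing to Smith normal form yields diagonal entries (1,1,1,1).

Now H_k = ker ∂_k / im ∂_{k+1}, so:

  H_0: rank C_0 − rank ∂_1 = 5 − 4 = 1, and the invariant factors of ∂_1 are all 1, so H_0 ≅ Z.
  H_1: rank ker ∂_1 − rank ∂_2 = (6 − 4) − 0 = 2, and there is no ∂_2, so H_1 ≅ Z^2.

H_0 ≅ Z,  H_1 ≅ Z^2.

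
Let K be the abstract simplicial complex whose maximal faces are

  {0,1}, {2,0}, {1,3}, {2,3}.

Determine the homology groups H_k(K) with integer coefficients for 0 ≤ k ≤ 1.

We work with the vertex ordering 0 < 1 < 2 < 3. The simplices of K, each written with vertices in increasing order, are:

  0-simplices (4): [0], [1], [2], [3]
  1-simplices (4): [0,1], [0,2], [1,3], [2,3]

Hence C_0 ≅ Z^4, C_1 ≅ Z^4.

The boundary map ∂_1: C_1 → C_0 maps an edge to its endpoints' difference, ∂[p,q] = q − p.
As a 4×4 matrix over Z this has rank 3, with invariant factors (1,1,1).

Now H_k = ker ∂_k / im ∂_{k+1}, so:

  H_0: rank C_0 − rank ∂_1 = 4 − 3 = 1, and the invariant factors of ∂_1 are all 1, so H_0 = Z.
  H_1: rank ker ∂_1 − rank ∂_2 = (4 − 3) − 0 = 1, and there is no ∂_2, so H_1 = Z.

(K is a triangulation of the circle S^1.)

H_0 = Z,  H_1 = Z.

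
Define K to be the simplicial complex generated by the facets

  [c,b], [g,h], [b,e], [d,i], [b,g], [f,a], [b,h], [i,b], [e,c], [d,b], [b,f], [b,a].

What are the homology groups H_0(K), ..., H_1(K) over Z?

Take the total order a < b < c < d < e < f < g < h < i on the vertex set. Then K (dimension 1) consists of the simplices:

  0-simplices (9): a, b, c, d, e, f, g, h, i
  1-simplices (12): ab, af, bc, bd, be, bf, bg, bh, bi, ce, di, gh

giving chain groups C_0 ≅ Z^9, C_1 ≅ Z^12.

Boundary ∂_1: C_1 → C_0 is given by ∂[p,q] = [q] − [p].
The resulting 9×12 matrix has rank 8, and its Smith normal form has invariant factors (1,1,1,1,1,1,1,1).

Now H_k = ker ∂_k / im ∂_{k+1}, so:

  H_0: rank C_0 − rank ∂_1 = 9 − 8 = 1, and the invariant factors of ∂_1 are all 1, so H_0 = Z.
  H_1: rank ker ∂_1 − rank ∂_2 = (12 − 8) − 0 = 4, and there is no ∂_2, so H_1 = Z^4.

As a check, the Euler characteristic is 9 − 12 = -3, which agrees with 1 − 4 = -3.
(K is a triangulation of a wedge of 4 circles.)

H_0 = Z,  H_1 = Z^4.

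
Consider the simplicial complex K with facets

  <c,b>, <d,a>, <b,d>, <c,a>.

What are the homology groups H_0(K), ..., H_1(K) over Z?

We work with the vertex ordering a < b < c < d. The simplices of K, each written with vertices in increasing order, are:

  0-simplices (4): a, b, c, d
  1-simplices (4): ac, ad, bc, bd

giving chain groups C_0 ≅ Z^4, C_1 ≅ Z^4.

Boundary ∂_1: C_1 → C_0 maps an edge to its endpoints' difference, ∂[p,q] = q − p. For instance
  ∂bc = c − b.
This gives a 4×4 integer matrix of rank 3; reducing to Smith normal form yields diagonal entries (1,1,1).

Reading off H_k = ker ∂_k / im ∂_{k+1}:

  H_0: rank C_0 − rank ∂_1 = 4 − 3 = 1, and the invariant factors of ∂_1 are all 1, so H_0 = Z.
  H_1: rank ker ∂_1 − rank ∂_2 = (4 − 3) − 0 = 1, and there is no ∂_2, so H_1 = Z.

H_0 ≅ Z,  H_1 ≅ Z.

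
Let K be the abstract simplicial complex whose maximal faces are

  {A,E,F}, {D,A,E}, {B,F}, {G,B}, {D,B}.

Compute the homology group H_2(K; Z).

K has 6 vertices, 8 edges, 2 triangles.
rank ∂_2 = 2, rank ∂_3 = 0 ⇒ b_2 = 2 − 2 − 0 = 0. So H_2 = 0.

H_2 ≅ 0.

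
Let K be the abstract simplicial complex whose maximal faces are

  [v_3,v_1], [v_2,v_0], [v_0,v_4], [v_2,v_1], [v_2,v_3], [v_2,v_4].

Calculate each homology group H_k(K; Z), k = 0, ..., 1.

H_0 = Z,  H_1 = Z^2.

We work with the vertex ordering v_0 < v_1 < v_2 < v_3 < v_4. The simplices of K, each written with vertices in increasing order, are:

  0-simplices (5): [v_0], [v_1], [v_2], [v_3], [v_4]
  1-simplices (6): [v_0,v_2], [v_0,v_4], [v_1,v_2], [v_1,v_3], [v_2,v_3], [v_2,v_4]

so the chain groups are C_0 ≅ Z^5, C_1 ≅ Z^6.

∂_1: C_1 → C_0 maps an edge to its endpoints' difference, ∂[p,q] = q − p.
The resulting 5×6 matrix has rank 4, and its Smith normal form has invariant factors (1,1,1,1).

From H_k ≅ ker(∂_k) / im(∂_{k+1}) we obtain:

  H_0: rank C_0 − rank ∂_1 = 5 − 4 = 1, and the invariant factors of ∂_1 are all 1, so H_0 = Z.
  H_1: rank ker ∂_1 − rank ∂_2 = (6 − 4) − 0 = 2, and there is no ∂_2, so H_1 = Z^2.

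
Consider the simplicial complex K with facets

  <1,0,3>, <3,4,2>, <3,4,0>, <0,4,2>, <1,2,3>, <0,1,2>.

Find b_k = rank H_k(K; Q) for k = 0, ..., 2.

b_0 = 1, b_1 = 0, b_2 = 1.

We work with the vertex ordering 0 < 1 < 2 < 3 < 4. The simplices of K, each written with vertices in increasing order, are:

  0-simplices (5): [0], [1], [2], [3], [4]
  1-simplices (9): [0,1], [0,2], [0,3], [0,4], [1,2], [1,3], [2,3], [2,4], [3,4]
  2-simplices (6): [0,1,2], [0,1,3], [0,2,4], [0,3,4], [1,2,3], [2,3,4]

Hence C_0 ≅ Z^5, C_1 ≅ Z^9, C_2 ≅ Z^6.

The boundary map ∂_1: C_1 → C_0 sends each edge [p,q] (with p < q) to q − p. For instance
  ∂[0,2] = [2] − [0].
The resulting 5×9 matrix has rank 4, and its Smith normal form has invariant factors (1,1,1,1).

The boundary map ∂_2: C_2 → C_1 sends each 2-simplex [p,q,r] to [q,r] − [p,r] + [p,q]. For instance
  ∂[0,3,4] = [3,4] − [0,4] + [0,3],
  ∂[0,1,3] = [1,3] − [0,3] + [0,1].
As a 9×6 matrix over Z this has rank 5, with invariant factors (1,1,1,1,1).

Now H_k = ker ∂_k / im ∂_{k+1}, so:

  H_0: rank C_0 − rank ∂_1 = 5 − 4 = 1, and the invariant factors of ∂_1 are all 1, so H_0 = Z.
  H_1: rank ker ∂_1 − rank ∂_2 = (9 − 4) − 5 = 0, and the invariant factors of ∂_2 are all 1, so H_1 = 0.
  H_2: rank ker ∂_2 − rank ∂_3 = (6 − 5) − 0 = 1, and there is no ∂_3, so H_2 = Z.

As a check, the Euler characteristic is 5 − 9 + 6 = 2, which agrees with 1 − 0 + 1 = 2.

Hence the Betti numbers are b_0 = 1, b_1 = 0, b_2 = 1.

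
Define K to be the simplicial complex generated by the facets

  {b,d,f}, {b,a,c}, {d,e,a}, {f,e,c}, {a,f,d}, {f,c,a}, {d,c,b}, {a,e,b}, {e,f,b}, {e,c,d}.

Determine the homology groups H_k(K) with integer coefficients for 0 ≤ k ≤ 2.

Fix the vertex order a < b < c < d < e < f and write every simplex with vertices in increasing order. Then dim K = 2 and the simplices of K are:

  0-simplices (6): a, b, c, d, e, f
  1-simplices (15): ab, ac, ad, ae, af, bc, bd, be, bf, cd, ce, cf, de, df, ef
  2-simplices (10): abc, abe, acf, ade, adf, bcd, bdf, bef, cde, cef

Hence C_0 ≅ Z^6, C_1 ≅ Z^15, C_2 ≅ Z^10.

The boundary map ∂_1: C_1 → C_0 sends each edge [p,q] (with p < q) to q − p. For instance
  ∂cf = f − c.
The resulting 6×15 matrix has rank 5, and its Smith normal form has invariant factors (1,1,1,1,1).

The boundary map ∂_2: C_2 → C_1 sends each 2-simplex [p,q,r] to [q,r] − [p,r] + [p,q]. For instance
  ∂bdf = df − bf + bd,
  ∂bef = ef − bf + be.
This gives a 15×10 integer matrix of rank 10; reducing to Smith normal form yields diagonal entries (1,1,1,1,1,1,1,1,1,2).

Reading off H_k = ker ∂_k / im ∂_{k+1}:

  H_0: rank C_0 − rank ∂_1 = 6 − 5 = 1, and the invariant factors of ∂_1 are all 1, so H_0 = Z.
  H_1: rank ker ∂_1 − rank ∂_2 = (15 − 5) − 10 = 0, and ∂_2 has invariant factor 2 > 1, so H_1 = Z/2.
  H_2: rank ker ∂_2 − rank ∂_3 = (10 − 10) − 0 = 0, and there is no ∂_3, so H_2 = 0.

(K is a triangulation of the real projective plane RP^2.)

H_0 = Z,  H_1 = Z/2,  H_2 = 0.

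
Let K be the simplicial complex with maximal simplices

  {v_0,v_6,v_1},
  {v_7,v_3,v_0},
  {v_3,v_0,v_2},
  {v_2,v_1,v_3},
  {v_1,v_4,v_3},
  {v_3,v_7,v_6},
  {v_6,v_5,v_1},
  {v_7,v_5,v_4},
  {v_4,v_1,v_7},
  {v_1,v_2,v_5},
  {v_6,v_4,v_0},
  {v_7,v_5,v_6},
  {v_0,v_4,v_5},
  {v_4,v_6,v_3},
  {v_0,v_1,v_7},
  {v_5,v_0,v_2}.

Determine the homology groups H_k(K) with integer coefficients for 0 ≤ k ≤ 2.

H_0 ≅ Z,  H_1 ≅ Z^2,  H_2 ≅ Z.

We work with the vertex ordering v_0 < v_1 < v_2 < v_3 < v_4 < v_5 < v_6 < v_7. The simplices of K, each written with vertices in increasing order, are:

  0-simplices (8): [v_0], [v_1], [v_2], [v_3], [v_4], [v_5], [v_6], [v_7]
  1-simplices (24): (24 of them)
  2-simplices (16): (16 of them)

so the chain groups are C_0 ≅ Z^8, C_1 ≅ Z^24, C_2 ≅ Z^16.

∂_1: C_1 → C_0 is given by ∂[p,q] = [q] − [p]. For instance
  ∂[v_4,v_7] = [v_7] − [v_4].
This gives a 8×24 integer matrix of rank 7; reducing to Smith normal form yields diagonal entries (1,1,1,1,1,1,1).

Boundary ∂_2: C_2 → C_1 maps a triangle to the signed sum of its edges. For instance
  ∂[v_1,v_2,v_3] = [v_2,v_3] − [v_1,v_3] + [v_1,v_2],
  ∂[v_0,v_1,v_7] = [v_1,v_7] − [v_0,v_7] + [v_0,v_1].
As a 24×16 matrix over Z this has rank 15, with invariant factors (1,1,1,1,1,1,1,1,1,1,1,1,1,1,1).

Reading off H_k = ker ∂_k / im ∂_{k+1}:

  H_0: rank C_0 − rank ∂_1 = 8 − 7 = 1, and the invariant factors of ∂_1 are all 1, so H_0 = Z.
  H_1: rank ker ∂_1 − rank ∂_2 = (24 − 7) − 15 = 2, and the invariant factors of ∂_2 are all 1, so H_1 = Z^2.
  H_2: rank ker ∂_2 − rank ∂_3 = (16 − 15) − 0 = 1, and there is no ∂_3, so H_2 = Z.

As a check, the Euler characteristic is 8 − 24 + 16 = 0, which agrees with 1 − 2 + 1 = 0.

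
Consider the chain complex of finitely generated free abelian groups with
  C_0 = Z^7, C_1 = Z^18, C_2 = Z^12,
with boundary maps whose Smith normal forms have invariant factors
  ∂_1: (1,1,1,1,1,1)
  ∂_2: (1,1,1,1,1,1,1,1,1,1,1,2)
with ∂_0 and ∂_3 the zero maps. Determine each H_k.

H_0: b_0 = 7 − 0 − 6 = 1; torsion from ∂_1 factors > 1: none. So H_0 ≅ Z.
H_1: b_1 = 18 − 6 − 12 = 0; torsion from ∂_2 factors > 1: [2]. So H_1 ≅ Z/2.
H_2: b_2 = 12 − 12 − 0 = 0; torsion from ∂_3 factors > 1: none. So H_2 ≅ 0.

H_0 ≅ Z,  H_1 ≅ Z/2,  H_2 = 0.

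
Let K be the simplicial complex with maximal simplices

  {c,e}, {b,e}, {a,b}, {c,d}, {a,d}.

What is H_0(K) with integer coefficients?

H_0 = Z.

Fix the vertex order a < b < c < d < e and write every simplex with vertices in increasing order. Then dim K = 1 and the simplices of K are:

  0-simplices (5): a, b, c, d, e
  1-simplices (5): ab, ad, be, cd, ce

so the chain groups are C_0 ≅ Z^5, C_1 ≅ Z^5.

The boundary map ∂_1: C_1 → C_0 maps an edge to its endpoints' difference, ∂[p,q] = q − p. For instance
  ∂ce = e − c.
The 5×5 boundary matrix has rank 4 and Smith normal form diag(1,1,1,1).

Computing H_k = (kernel of ∂_k) / (image of ∂_{k+1}):

  H_0: rank C_0 − rank ∂_1 = 5 − 4 = 1, and the invariant factors of ∂_1 are all 1, so H_0 = Z.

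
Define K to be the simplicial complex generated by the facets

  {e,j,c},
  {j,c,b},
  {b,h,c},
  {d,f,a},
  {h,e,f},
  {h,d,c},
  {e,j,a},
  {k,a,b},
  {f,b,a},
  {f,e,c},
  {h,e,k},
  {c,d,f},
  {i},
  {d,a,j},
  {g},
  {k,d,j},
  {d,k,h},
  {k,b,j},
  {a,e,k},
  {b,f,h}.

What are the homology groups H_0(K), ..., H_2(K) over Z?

Fix the vertex order a < b < c < d < e < f < g < h < i < j < k and write every simplex with vertices in increasing order. Then dim K = 2 and the simplices of K are:

  0-simplices (11): a, b, c, d, e, f, g, h, i, j, k
  1-simplices (27): ab, ad, ae, af, aj, ak, bc, bf, bh, bj, bk, cd, ce, cf, ch, cj, df, dh, dj, dk, ef, eh, ej, ek, fh, hk, jk
  2-simplices (18): abf, abk, adf, adj, aej, aek, bch, bcj, bfh, bjk, cdf, cdh, cef, cej, dhk, djk, efh, ehk

Hence C_0 ≅ Z^11, C_1 ≅ Z^27, C_2 ≅ Z^18.

The boundary map ∂_1: C_1 → C_0 is given by ∂[p,q] = [q] − [p]. For instance
  ∂bk = k − b.
The 11×27 boundary matrix has rank 8 and Smith normal form diag(1,1,1,1,1,1,1,1).

Boundary ∂_2: C_2 → C_1 acts by ∂[p,q,r] = [q,r] − [p,r] + [p,q]. For instance
  ∂abk = bk − ak + ab,
  ∂adj = dj − aj + ad.
As a 27×18 matrix over Z this has rank 18, with invariant factors (1,1,1,1,1,1,1,1,1,1,1,1,1,1,1,1,1,2).

Computing H_k = (kernel of ∂_k) / (image of ∂_{k+1}):

  H_0: rank C_0 − rank ∂_1 = 11 − 8 = 3, and the invariant factors of ∂_1 are all 1, so H_0 ≅ Z^3.
  H_1: rank ker ∂_1 − rank ∂_2 = (27 − 8) − 18 = 1, and ∂_2 has invariant factor 2 > 1, so H_1 ≅ Z ⊕ Z/2.
  H_2: rank ker ∂_2 − rank ∂_3 = (18 − 18) − 0 = 0, and there is no ∂_3, so H_2 ≅ 0.

H_0 = Z^3,  H_1 = Z ⊕ Z/2,  H_2 = 0.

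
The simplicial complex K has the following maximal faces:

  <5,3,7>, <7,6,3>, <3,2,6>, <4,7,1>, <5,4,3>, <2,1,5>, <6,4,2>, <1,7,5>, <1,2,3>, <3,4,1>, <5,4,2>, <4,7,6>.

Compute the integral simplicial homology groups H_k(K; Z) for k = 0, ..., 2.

Order the vertices as 1 < 2 < 3 < 4 < 5 < 6 < 7. Listing each simplex with vertices in this order, K has dimension 2 with simplices:

  0-simplices (7): [1], [2], [3], [4], [5], [6], [7]
  1-simplices (18): [1,2], [1,3], [1,4], [1,5], [1,7], [2,3], [2,4], [2,5], [2,6], [3,4], [3,5], [3,6], [3,7], [4,5], [4,6], [4,7], [5,7], [6,7]
  2-simplices (12): [1,2,3], [1,2,5], [1,3,4], [1,4,7], [1,5,7], [2,3,6], [2,4,5], [2,4,6], [3,4,5], [3,5,7], [3,6,7], [4,6,7]

Hence C_0 ≅ Z^7, C_1 ≅ Z^18, C_2 ≅ Z^12.

The boundary map ∂_1: C_1 → C_0 maps an edge to its endpoints' difference, ∂[p,q] = q − p.
The resulting 7×18 matrix has rank 6, and its Smith normal form has invariant factors (1,1,1,1,1,1).

Boundary ∂_2: C_2 → C_1 acts by ∂[p,q,r] = [q,r] − [p,r] + [p,q]. For instance
  ∂[1,2,3] = [2,3] − [1,3] + [1,2],
  ∂[4,6,7] = [6,7] − [4,7] + [4,6].
The 18×12 boundary matrix has rank 12 and Smith normal form diag(1,1,1,1,1,1,1,1,1,1,1,2).

From H_k ≅ ker(∂_k) / im(∂_{k+1}) we obtain:

  H_0: rank C_0 − rank ∂_1 = 7 − 6 = 1, and the invariant factors of ∂_1 are all 1, so H_0 ≅ Z.
  H_1: rank ker ∂_1 − rank ∂_2 = (18 − 6) − 12 = 0, and ∂_2 has invariant factor 2 > 1, so H_1 ≅ Z/2Z.
  H_2: rank ker ∂_2 − rank ∂_3 = (12 − 12) − 0 = 0, and there is no ∂_3, so H_2 ≅ 0.

(K is a triangulation of the real projective plane RP^2.)

H_0 ≅ Z,  H_1 ≅ Z/2Z,  H_2 = 0.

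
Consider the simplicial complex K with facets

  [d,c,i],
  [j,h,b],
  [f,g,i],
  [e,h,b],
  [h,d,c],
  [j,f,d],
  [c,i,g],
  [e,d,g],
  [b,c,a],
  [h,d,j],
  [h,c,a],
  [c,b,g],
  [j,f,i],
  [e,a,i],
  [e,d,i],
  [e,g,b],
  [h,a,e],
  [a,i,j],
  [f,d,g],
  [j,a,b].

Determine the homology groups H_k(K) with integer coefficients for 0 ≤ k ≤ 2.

H_0 = Z,  H_1 = Z ⊕ Z_2,  H_2 = 0.

K has 10 vertices, 30 edges, 20 triangles.
rank ∂_0 = 0, rank ∂_1 = 9 ⇒ b_0 = 10 − 0 − 9 = 1; all invariant factors of ∂_1 are 1 so no torsion. So H_0 = Z.
rank ∂_1 = 9, rank ∂_2 = 20 ⇒ b_1 = 30 − 9 − 20 = 1; ∂_2 has invariant factor(s) [2] giving torsion. So H_1 = Z ⊕ Z_2.
rank ∂_2 = 20, rank ∂_3 = 0 ⇒ b_2 = 20 − 20 − 0 = 0. So H_2 = 0.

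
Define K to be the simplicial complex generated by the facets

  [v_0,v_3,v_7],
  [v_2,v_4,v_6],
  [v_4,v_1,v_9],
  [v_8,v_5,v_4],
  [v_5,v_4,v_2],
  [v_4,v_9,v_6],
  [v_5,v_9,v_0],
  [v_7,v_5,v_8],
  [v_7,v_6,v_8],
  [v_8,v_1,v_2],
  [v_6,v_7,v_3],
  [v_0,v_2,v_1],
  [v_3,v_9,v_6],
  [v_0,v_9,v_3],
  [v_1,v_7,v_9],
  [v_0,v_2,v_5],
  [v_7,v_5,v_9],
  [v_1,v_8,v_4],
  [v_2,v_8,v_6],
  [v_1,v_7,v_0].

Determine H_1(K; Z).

Order the vertices as v_0 < v_1 < v_2 < v_3 < v_4 < v_5 < v_6 < v_7 < v_8 < v_9. Listing each simplex with vertices in this order, K has dimension 2 with simplices:

  0-simplices (10): [v_0], [v_1], [v_2], [v_3], [v_4], [v_5], [v_6], [v_7], [v_8], [v_9]
  1-simplices (30): (30 of them)
  2-simplices (20): (20 of them)

giving chain groups C_0 ≅ Z^10, C_1 ≅ Z^30, C_2 ≅ Z^20.

The boundary map ∂_1: C_1 → C_0 is given by ∂[p,q] = [q] − [p].
This gives a 10×30 integer matrix of rank 9; reducing to Smith normal form yields diagonal entries (1,1,1,1,1,1,1,1,1).

Boundary ∂_2: C_2 → C_1 sends each 2-simplex [p,q,r] to [q,r] − [p,r] + [p,q]. For instance
  ∂[v_1,v_7,v_9] = [v_7,v_9] − [v_1,v_9] + [v_1,v_7],
  ∂[v_1,v_2,v_8] = [v_2,v_8] − [v_1,v_8] + [v_1,v_2].
As a 30×20 matrix over Z this has rank 20, with invariant factors (1,1,1,1,1,1,1,1,1,1,1,1,1,1,1,1,1,1,1,2).

Computing H_k = (kernel of ∂_k) / (image of ∂_{k+1}):

  H_1: rank ker ∂_1 − rank ∂_2 = (30 − 9) − 20 = 1, and ∂_2 has invariant factor 2 > 1, so H_1 ≅ Z ⊕ Z/2.

H_1 ≅ Z ⊕ Z/2.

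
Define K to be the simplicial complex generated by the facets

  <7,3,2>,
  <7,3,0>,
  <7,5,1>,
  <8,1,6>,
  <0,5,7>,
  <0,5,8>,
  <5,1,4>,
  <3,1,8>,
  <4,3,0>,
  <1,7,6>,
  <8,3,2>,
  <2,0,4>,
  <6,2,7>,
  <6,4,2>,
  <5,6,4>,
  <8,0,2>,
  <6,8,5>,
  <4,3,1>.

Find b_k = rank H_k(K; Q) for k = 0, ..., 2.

We work with the vertex ordering 0 < 1 < 2 < 3 < 4 < 5 < 6 < 7 < 8. The simplices of K, each written with vertices in increasing order, are:

  0-simplices (9): [0], [1], [2], [3], [4], [5], [6], [7], [8]
  1-simplices (27): (27 of them)
  2-simplices (18): [0,2,4], [0,2,8], [0,3,4], [0,3,7], [0,5,7], [0,5,8], [1,3,4], [1,3,8], [1,4,5], [1,5,7], [1,6,7], [1,6,8], [2,3,7], [2,3,8], [2,4,6], [2,6,7], [4,5,6], [5,6,8]

so the chain groups are C_0 ≅ Z^9, C_1 ≅ Z^27, C_2 ≅ Z^18.

The boundary map ∂_1: C_1 → C_0 is given by ∂[p,q] = [q] − [p]. For instance
  ∂[3,8] = [8] − [3].
The 9×27 boundary matrix has rank 8 and Smith normal form diag(1,1,1,1,1,1,1,1).

∂_2: C_2 → C_1 acts by ∂[p,q,r] = [q,r] − [p,r] + [p,q]. For instance
  ∂[2,3,8] = [3,8] − [2,8] + [2,3],
  ∂[1,6,7] = [6,7] − [1,7] + [1,6].
As a 27×18 matrix over Z this has rank 18, with invariant factors (1,1,1,1,1,1,1,1,1,1,1,1,1,1,1,1,1,2).

Reading off H_k = ker ∂_k / im ∂_{k+1}:

  H_0: rank C_0 − rank ∂_1 = 9 − 8 = 1, and the invariant factors of ∂_1 are all 1, so H_0 ≅ Z.
  H_1: rank ker ∂_1 − rank ∂_2 = (27 − 8) − 18 = 1, and ∂_2 has invariant factor 2 > 1, so H_1 ≅ Z ⊕ Z_2.
  H_2: rank ker ∂_2 − rank ∂_3 = (18 − 18) − 0 = 0, and there is no ∂_3, so H_2 ≅ 0.

As a check, the Euler characteristic is 9 − 27 + 18 = 0, which agrees with 1 − 1 + 0 = 0.

Hence the Betti numbers are b_0 = 1, b_1 = 1, b_2 = 0.

b_0 = 1, b_1 = 1, b_2 = 0.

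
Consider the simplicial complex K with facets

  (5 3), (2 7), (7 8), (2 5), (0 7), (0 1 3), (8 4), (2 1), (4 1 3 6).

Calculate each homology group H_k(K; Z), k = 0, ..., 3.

H_0 = Z,  H_1 = Z^3,  H_2 = 0,  H_3 = 0.

We work with the vertex ordering 0 < 1 < 2 < 3 < 4 < 5 < 6 < 7 < 8. The simplices of K, each written with vertices in increasing order, are:

  0-simplices (9): [0], [1], [2], [3], [4], [5], [6], [7], [8]
  1-simplices (15): [0,1], [0,3], [0,7], [1,2], [1,3], [1,4], [1,6], [2,5], [2,7], [3,4], [3,5], [3,6], [4,6], [4,8], [7,8]
  2-simplices (5): [0,1,3], [1,3,4], [1,3,6], [1,4,6], [3,4,6]
  3-simplices (1): [1,3,4,6]

Hence C_0 ≅ Z^9, C_1 ≅ Z^15, C_2 ≅ Z^5, C_3 ≅ Z^1.

The boundary map ∂_1: C_1 → C_0 sends each edge [p,q] (with p < q) to q − p. For instance
  ∂[0,1] = [1] − [0].
The resulting 9×15 matrix has rank 8, and its Smith normal form has invariant factors (1,1,1,1,1,1,1,1).

∂_2: C_2 → C_1 acts by ∂[p,q,r] = [q,r] − [p,r] + [p,q]. For instance
  ∂[1,4,6] = [4,6] − [1,6] + [1,4],
  ∂[1,3,4] = [3,4] − [1,4] + [1,3].
As a 15×5 matrix over Z this has rank 4, with invariant factors (1,1,1,1).

Boundary ∂_3: C_3 → C_2 sends each 3-simplex σ to the alternating sum Σ_i (−1)^i (σ with its i-th vertex removed). For instance
  ∂[1,3,4,6] = [3,4,6] − [1,4,6] + [1,3,6] − [1,3,4].
The 5×1 boundary matrix has rank 1 and Smith normal form diag(1).

From H_k ≅ ker(∂_k) / im(∂_{k+1}) we obtain:

  H_0: rank C_0 − rank ∂_1 = 9 − 8 = 1, and the invariant factors of ∂_1 are all 1, so H_0 ≅ Z.
  H_1: rank ker ∂_1 − rank ∂_2 = (15 − 8) − 4 = 3, and the invariant factors of ∂_2 are all 1, so H_1 ≅ Z^3.
  H_2: rank ker ∂_2 − rank ∂_3 = (5 − 4) − 1 = 0, and the invariant factors of ∂_3 are all 1, so H_2 ≅ 0.
  H_3: rank ker ∂_3 − rank ∂_4 = (1 − 1) − 0 = 0, and there is no ∂_4, so H_3 ≅ 0.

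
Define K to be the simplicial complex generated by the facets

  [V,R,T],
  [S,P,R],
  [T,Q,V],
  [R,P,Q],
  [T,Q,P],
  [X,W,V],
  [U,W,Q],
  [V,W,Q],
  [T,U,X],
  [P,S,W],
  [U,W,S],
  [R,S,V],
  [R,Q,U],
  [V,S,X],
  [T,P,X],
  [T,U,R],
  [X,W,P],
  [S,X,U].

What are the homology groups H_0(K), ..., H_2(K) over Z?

Order the vertices as P < Q < R < S < T < U < V < W < X. Listing each simplex with vertices in this order, K has dimension 2 with simplices:

  0-simplices (9): P, Q, R, S, T, U, V, W, X
  1-simplices (27): PQ, PR, PS, PT, PW, PX, QR, QT, QU, QV, QW, RS, RT, RU, RV, SU, SV, SW, SX, TU, TV, TX, UW, UX, VW, VX, WX
  2-simplices (18): PQR, PQT, PRS, PSW, PTX, PWX, QRU, QTV, QUW, QVW, RSV, RTU, RTV, SUW, SUX, SVX, TUX, VWX

giving chain groups C_0 ≅ Z^9, C_1 ≅ Z^27, C_2 ≅ Z^18.

∂_1: C_1 → C_0 maps an edge to its endpoints' difference, ∂[p,q] = q − p.
This gives a 9×27 integer matrix of rank 8; reducing to Smith normal form yields diagonal entries (1,1,1,1,1,1,1,1).

The boundary map ∂_2: C_2 → C_1 sends each 2-simplex [p,q,r] to [q,r] − [p,r] + [p,q]. For instance
  ∂RSV = SV − RV + RS,
  ∂VWX = WX − VX + VW.
The resulting 27×18 matrix has rank 18, and its Smith normal form has invariant factors (1,1,1,1,1,1,1,1,1,1,1,1,1,1,1,1,1,2).

Computing H_k = (kernel of ∂_k) / (image of ∂_{k+1}):

  H_0: rank C_0 − rank ∂_1 = 9 − 8 = 1, and the invariant factors of ∂_1 are all 1, so H_0 ≅ Z.
  H_1: rank ker ∂_1 − rank ∂_2 = (27 − 8) − 18 = 1, and ∂_2 has invariant factor 2 > 1, so H_1 ≅ Z × Z/2.
  H_2: rank ker ∂_2 − rank ∂_3 = (18 − 18) − 0 = 0, and there is no ∂_3, so H_2 ≅ 0.

As a check, the Euler characteristic is 9 − 27 + 18 = 0, which agrees with 1 − 1 + 0 = 0.
(K is a triangulation of the Klein bottle.)

H_0 = Z,  H_1 = Z × Z/2,  H_2 = 0.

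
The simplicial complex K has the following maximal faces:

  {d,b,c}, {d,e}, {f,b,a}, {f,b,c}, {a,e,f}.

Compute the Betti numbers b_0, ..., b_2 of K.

b_0 = 1, b_1 = 1, b_2 = 0.

Order the vertices as a < b < c < d < e < f. Listing each simplex with vertices in this order, K has dimension 2 with simplices:

  0-simplices (6): a, b, c, d, e, f
  1-simplices (10): ab, ae, af, bc, bd, bf, cd, cf, de, ef
  2-simplices (4): abf, aef, bcd, bcf

giving chain groups C_0 ≅ Z^6, C_1 ≅ Z^10, C_2 ≅ Z^4.

Boundary ∂_1: C_1 → C_0 maps an edge to its endpoints' difference, ∂[p,q] = q − p. For instance
  ∂ef = f − e.
As a 6×10 matrix over Z this has rank 5, with invariant factors (1,1,1,1,1).

∂_2: C_2 → C_1 maps a triangle to the signed sum of its edges. For instance
  ∂aef = ef − af + ae,
  ∂abf = bf − af + ab.
The 10×4 boundary matrix has rank 4 and Smith normal form diag(1,1,1,1).

Now H_k = ker ∂_k / im ∂_{k+1}, so:

  H_0: rank C_0 − rank ∂_1 = 6 − 5 = 1, and the invariant factors of ∂_1 are all 1, so H_0 = Z.
  H_1: rank ker ∂_1 − rank ∂_2 = (10 − 5) − 4 = 1, and the invariant factors of ∂_2 are all 1, so H_1 = Z.
  H_2: rank ker ∂_2 − rank ∂_3 = (4 − 4) − 0 = 0, and there is no ∂_3, so H_2 = 0.

Hence the Betti numbers are b_0 = 1, b_1 = 1, b_2 = 0.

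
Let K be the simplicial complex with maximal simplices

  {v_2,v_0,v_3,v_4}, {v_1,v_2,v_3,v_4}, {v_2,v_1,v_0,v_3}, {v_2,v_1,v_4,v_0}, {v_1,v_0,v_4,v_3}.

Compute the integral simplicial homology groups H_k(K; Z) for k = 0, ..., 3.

H_0 ≅ Z,  H_1 = 0,  H_2 = 0,  H_3 ≅ Z.

We work with the vertex ordering v_0 < v_1 < v_2 < v_3 < v_4. The simplices of K, each written with vertices in increasing order, are:

  0-simplices (5): [v_0], [v_1], [v_2], [v_3], [v_4]
  1-simplices (10): [v_0,v_1], [v_0,v_2], [v_0,v_3], [v_0,v_4], [v_1,v_2], [v_1,v_3], [v_1,v_4], [v_2,v_3], [v_2,v_4], [v_3,v_4]
  2-simplices (10): [v_0,v_1,v_2], [v_0,v_1,v_3], [v_0,v_1,v_4], [v_0,v_2,v_3], [v_0,v_2,v_4], [v_0,v_3,v_4], [v_1,v_2,v_3], [v_1,v_2,v_4], [v_1,v_3,v_4], [v_2,v_3,v_4]
  3-simplices (5): [v_0,v_1,v_2,v_3], [v_0,v_1,v_2,v_4], [v_0,v_1,v_3,v_4], [v_0,v_2,v_3,v_4], [v_1,v_2,v_3,v_4]

giving chain groups C_0 ≅ Z^5, C_1 ≅ Z^10, C_2 ≅ Z^10, C_3 ≅ Z^5.

The boundary map ∂_1: C_1 → C_0 is given by ∂[p,q] = [q] − [p]. For instance
  ∂[v_0,v_1] = [v_1] − [v_0].
The resulting 5×10 matrix has rank 4, and its Smith normal form has invariant factors (1,1,1,1).

∂_2: C_2 → C_1 maps a triangle to the signed sum of its edges. For instance
  ∂[v_0,v_1,v_3] = [v_1,v_3] − [v_0,v_3] + [v_0,v_1],
  ∂[v_1,v_3,v_4] = [v_3,v_4] − [v_1,v_4] + [v_1,v_3].
The resulting 10×10 matrix has rank 6, and its Smith normal form has invariant factors (1,1,1,1,1,1).

Boundary ∂_3: C_3 → C_2 sends each 3-simplex σ to the alternating sum Σ_i (−1)^i (σ with its i-th vertex removed). For instance
  ∂[v_0,v_2,v_3,v_4] = [v_2,v_3,v_4] − [v_0,v_3,v_4] + [v_0,v_2,v_4] − [v_0,v_2,v_3],
  ∂[v_0,v_1,v_2,v_4] = [v_1,v_2,v_4] − [v_0,v_2,v_4] + [v_0,v_1,v_4] − [v_0,v_1,v_2].
The 10×5 boundary matrix has rank 4 and Smith normal form diag(1,1,1,1).

Computing H_k = (kernel of ∂_k) / (image of ∂_{k+1}):

  H_0: rank C_0 − rank ∂_1 = 5 − 4 = 1, and the invariant factors of ∂_1 are all 1, so H_0 ≅ Z.
  H_1: rank ker ∂_1 − rank ∂_2 = (10 − 4) − 6 = 0, and the invariant factors of ∂_2 are all 1, so H_1 ≅ 0.
  H_2: rank ker ∂_2 − rank ∂_3 = (10 − 6) − 4 = 0, and the invariant factors of ∂_3 are all 1, so H_2 ≅ 0.
  H_3: rank ker ∂_3 − rank ∂_4 = (5 − 4) − 0 = 1, and there is no ∂_4, so H_3 ≅ Z.

(K is a triangulation of the 3-sphere S^3.)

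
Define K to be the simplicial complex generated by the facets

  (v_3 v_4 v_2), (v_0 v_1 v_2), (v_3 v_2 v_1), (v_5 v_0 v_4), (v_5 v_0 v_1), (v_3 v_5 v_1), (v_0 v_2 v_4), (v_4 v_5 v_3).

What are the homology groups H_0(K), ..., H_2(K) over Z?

H_0 ≅ Z,  H_1 = 0,  H_2 ≅ Z.

Take the total order v_0 < v_1 < v_2 < v_3 < v_4 < v_5 on the vertex set. Then K (dimension 2) consists of the simplices:

  0-simplices (6): [v_0], [v_1], [v_2], [v_3], [v_4], [v_5]
  1-simplices (12): [v_0,v_1], [v_0,v_2], [v_0,v_4], [v_0,v_5], [v_1,v_2], [v_1,v_3], [v_1,v_5], [v_2,v_3], [v_2,v_4], [v_3,v_4], [v_3,v_5], [v_4,v_5]
  2-simplices (8): [v_0,v_1,v_2], [v_0,v_1,v_5], [v_0,v_2,v_4], [v_0,v_4,v_5], [v_1,v_2,v_3], [v_1,v_3,v_5], [v_2,v_3,v_4], [v_3,v_4,v_5]

Hence C_0 ≅ Z^6, C_1 ≅ Z^12, C_2 ≅ Z^8.

Boundary ∂_1: C_1 → C_0 sends each edge [p,q] (with p < q) to q − p.
The 6×12 boundary matrix has rank 5 and Smith normal form diag(1,1,1,1,1).

The boundary map ∂_2: C_2 → C_1 maps a triangle to the signed sum of its edges. For instance
  ∂[v_0,v_1,v_5] = [v_1,v_5] − [v_0,v_5] + [v_0,v_1],
  ∂[v_1,v_2,v_3] = [v_2,v_3] − [v_1,v_3] + [v_1,v_2].
This gives a 12×8 integer matrix of rank 7; reducing to Smith normal form yields diagonal entries (1,1,1,1,1,1,1).

Reading off H_k = ker ∂_k / im ∂_{k+1}:

  H_0: rank C_0 − rank ∂_1 = 6 − 5 = 1, and the invariant factors of ∂_1 are all 1, so H_0 = Z.
  H_1: rank ker ∂_1 − rank ∂_2 = (12 − 5) − 7 = 0, and the invariant factors of ∂_2 are all 1, so H_1 = 0.
  H_2: rank ker ∂_2 − rank ∂_3 = (8 − 7) − 0 = 1, and there is no ∂_3, so H_2 = Z.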